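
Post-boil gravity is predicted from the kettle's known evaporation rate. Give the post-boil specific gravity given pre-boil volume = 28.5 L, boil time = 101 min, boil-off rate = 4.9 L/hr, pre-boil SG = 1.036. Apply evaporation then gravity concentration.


V_post = V_pre − rate·(t/60);  SG_post = 1 + (SG_pre−1)·V_pre/V_post
V_post = 28.5 − 4.9·(101/60) = 20.2517
SG_post = 1 + (1.036 − 1)·28.5/20.2517

1.0507


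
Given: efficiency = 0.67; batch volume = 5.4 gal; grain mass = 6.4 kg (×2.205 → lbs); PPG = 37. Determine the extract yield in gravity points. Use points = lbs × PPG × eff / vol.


lbs = 6.4 × 2.205 = 14.1120
points = 14.1120 × 37 × 0.67 / 5.4

64.7845 points


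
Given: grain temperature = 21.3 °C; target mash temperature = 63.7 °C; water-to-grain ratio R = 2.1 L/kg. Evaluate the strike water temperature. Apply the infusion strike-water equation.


T_strike = (0.41/R)·(T_mash − T_grain) + T_mash
T_strike = (0.41/2.1)·(63.7 − 21.3) + 63.7

71.9781 °C


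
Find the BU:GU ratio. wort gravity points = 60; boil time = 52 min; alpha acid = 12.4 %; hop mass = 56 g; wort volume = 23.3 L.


U = 1.65·0.000125^(GP/1000)·(1−e^(−0.04t))/4.15;  IBU = (α/100)·m·U·1000/V;  BU:GU = IBU/GP
U = 1.65·0.000125^(60/1000)·(1−e^(−0.04·52))/4.15 = 0.2029
IBU = (12.4/100)·56·0.2029·1000/23.3 = 60.4710
BU:GU = 60.4710/60

1.0078


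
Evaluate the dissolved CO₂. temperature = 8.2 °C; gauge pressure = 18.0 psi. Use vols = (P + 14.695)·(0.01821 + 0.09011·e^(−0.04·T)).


vols = (18.0 + 14.695)·(0.01821 + 0.09011·e^(−0.04·8.2))

2.7177 volumes


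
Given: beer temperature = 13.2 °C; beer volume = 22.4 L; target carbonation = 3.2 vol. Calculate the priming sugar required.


residual = 14.695·(0.01821 + 0.09011·e^(−0.04·T));  sugar = (target − residual)·4.0·V
residual = 14.695·(0.01821 + 0.09011·e^(−0.04·13.2)) = 1.0486
sugar = (3.2 − 1.0486)·4.0·22.4

192.7684 g


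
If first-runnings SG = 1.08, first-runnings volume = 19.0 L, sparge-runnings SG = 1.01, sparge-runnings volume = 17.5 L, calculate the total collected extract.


total = Σ (SG_i − 1)·1000·V_i
first = (1.08 − 1)·1000·19.0 = 1520.0000
sparge = (1.01 − 1)·1000·17.5 = 175.0000
total = 1520.0000 + 175.0000

1695.0000 gravity·L


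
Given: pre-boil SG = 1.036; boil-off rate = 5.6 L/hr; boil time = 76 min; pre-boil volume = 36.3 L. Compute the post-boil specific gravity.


V_post = V_pre − rate·(t/60);  SG_post = 1 + (SG_pre−1)·V_pre/V_post
V_post = 36.3 − 5.6·(76/60) = 29.2067
SG_post = 1 + (1.036 − 1)·36.3/29.2067

1.0447


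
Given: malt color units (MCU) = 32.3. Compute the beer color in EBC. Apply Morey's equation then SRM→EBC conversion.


SRM = 1.4922·MCU^0.6859;  EBC = SRM·1.97
SRM = 1.4922·32.3^0.6859 = 16.1804
EBC = 16.1804·1.97

31.8754 EBC


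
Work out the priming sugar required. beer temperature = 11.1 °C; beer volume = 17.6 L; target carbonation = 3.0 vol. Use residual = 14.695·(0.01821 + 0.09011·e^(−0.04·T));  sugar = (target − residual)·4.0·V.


residual = 14.695·(0.01821 + 0.09011·e^(−0.04·11.1)) = 1.1170
sugar = (3.0 − 1.1170)·4.0·17.6

132.5630 g


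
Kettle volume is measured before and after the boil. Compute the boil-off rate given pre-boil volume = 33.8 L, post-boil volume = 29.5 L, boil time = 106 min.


rate = (V_pre − V_post) / (t_min/60)
rate = (33.8 − 29.5) / (106/60)

2.4340 L/hr


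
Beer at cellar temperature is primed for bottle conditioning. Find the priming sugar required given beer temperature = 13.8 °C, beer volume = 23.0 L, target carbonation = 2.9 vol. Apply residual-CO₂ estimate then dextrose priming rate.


residual = 14.695·(0.01821 + 0.09011·e^(−0.04·T));  sugar = (target − residual)·4.0·V
residual = 14.695·(0.01821 + 0.09011·e^(−0.04·13.8)) = 1.0300
sugar = (2.9 − 1.0300)·4.0·23.0

172.0357 g


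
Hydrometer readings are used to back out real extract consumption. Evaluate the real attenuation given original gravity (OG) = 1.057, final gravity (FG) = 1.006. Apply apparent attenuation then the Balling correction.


AA = (OG−FG)/(OG−1)·100;  RA = AA·0.8192
AA = (1.057 − 1.006)/(1.057 − 1)·100 = 89.4737
RA = 89.4737·0.8192

73.2968 %


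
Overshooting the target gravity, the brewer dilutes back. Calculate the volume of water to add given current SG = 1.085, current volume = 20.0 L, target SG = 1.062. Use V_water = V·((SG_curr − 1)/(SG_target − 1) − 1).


V_water = 20.0·((1.085 − 1)/(1.062 − 1) − 1)

7.4194 L


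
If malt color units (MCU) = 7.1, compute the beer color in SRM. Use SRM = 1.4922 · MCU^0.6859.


SRM = 1.4922 · 7.1^0.6859

5.7241 SRM


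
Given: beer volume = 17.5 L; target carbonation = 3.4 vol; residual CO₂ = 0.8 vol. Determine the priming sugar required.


sugar = (target − residual)·4.0·V
sugar = (3.4 − 0.8)·4.0·17.5

182.0000 g


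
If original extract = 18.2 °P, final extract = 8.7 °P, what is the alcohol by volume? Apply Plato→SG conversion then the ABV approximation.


SG = 259/(259 − P);  ABV = (OG − FG)·131.25
OG = 259/(259 − 18.2) = 1.0756
FG = 259/(259 − 8.7) = 1.0348
ABV = (1.0756 − 1.0348)·131.25

5.3580 % ABV


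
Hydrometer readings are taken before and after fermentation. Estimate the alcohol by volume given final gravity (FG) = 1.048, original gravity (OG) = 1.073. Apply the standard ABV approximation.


ABV = (OG − FG) · 131.25
ABV = (1.073 − 1.048) · 131.25

3.2812 % ABV


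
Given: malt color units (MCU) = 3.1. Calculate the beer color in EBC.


SRM = 1.4922·MCU^0.6859;  EBC = SRM·1.97
SRM = 1.4922·3.1^0.6859 = 3.2423
EBC = 3.2423·1.97

6.3873 EBC


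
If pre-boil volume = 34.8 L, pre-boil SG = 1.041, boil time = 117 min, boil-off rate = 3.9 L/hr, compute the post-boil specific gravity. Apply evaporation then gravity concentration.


V_post = V_pre − rate·(t/60);  SG_post = 1 + (SG_pre−1)·V_pre/V_post
V_post = 34.8 − 3.9·(117/60) = 27.1950
SG_post = 1 + (1.041 − 1)·34.8/27.1950

1.0525


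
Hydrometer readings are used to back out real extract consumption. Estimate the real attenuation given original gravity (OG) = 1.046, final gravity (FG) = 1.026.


AA = (OG−FG)/(OG−1)·100;  RA = AA·0.8192
AA = (1.046 − 1.026)/(1.046 − 1)·100 = 43.4783
RA = 43.4783·0.8192

35.6174 %


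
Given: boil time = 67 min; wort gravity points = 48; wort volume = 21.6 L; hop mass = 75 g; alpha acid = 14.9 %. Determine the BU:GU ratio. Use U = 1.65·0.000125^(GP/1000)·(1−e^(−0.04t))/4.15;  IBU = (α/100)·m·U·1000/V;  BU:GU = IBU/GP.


U = 1.65·0.000125^(48/1000)·(1−e^(−0.04·67))/4.15 = 0.2406
IBU = (14.9/100)·75·0.2406·1000/21.6 = 124.4614
BU:GU = 124.4614/48

2.5929


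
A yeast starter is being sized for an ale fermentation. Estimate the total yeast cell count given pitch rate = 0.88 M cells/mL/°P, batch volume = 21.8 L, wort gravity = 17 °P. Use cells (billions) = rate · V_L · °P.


cells = 0.88 · 21.8 · 17

326.1280 billion cells


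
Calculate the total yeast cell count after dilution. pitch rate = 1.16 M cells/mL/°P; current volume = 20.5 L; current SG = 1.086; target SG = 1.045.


V_w = V·((SG_c−1)/(SG_t−1)−1);  °P = 259 − 259/SG_t;  cells = rate·(V+V_w)·°P
V_w = 20.5·((1.086−1)/(1.045−1)−1) = 18.6778
V_final = 20.5 + 18.6778 = 39.1778
°P = 259 − 259/1.045 = 11.1531
cells = 1.16·39.1778·11.1531

506.8667 billion cells


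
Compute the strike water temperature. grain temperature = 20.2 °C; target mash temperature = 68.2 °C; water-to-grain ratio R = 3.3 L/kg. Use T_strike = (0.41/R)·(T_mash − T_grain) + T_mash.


T_strike = (0.41/3.3)·(68.2 − 20.2) + 68.2

74.1636 °C


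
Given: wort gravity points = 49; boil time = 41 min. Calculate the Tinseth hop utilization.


U = 1.65·0.000125^(GP/1000) · (1 − e^(−0.04·t))/4.15
bigness = 1.65·0.000125^(49/1000) = 1.0623
boil_factor = (1 − e^(−0.04·41))/4.15 = 0.1942
U = 1.0623 · 0.1942

0.2063


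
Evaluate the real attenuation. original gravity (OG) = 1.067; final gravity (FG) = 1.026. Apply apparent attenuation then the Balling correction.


AA = (OG−FG)/(OG−1)·100;  RA = AA·0.8192
AA = (1.067 − 1.026)/(1.067 − 1)·100 = 61.1940
RA = 61.1940·0.8192

50.1301 %


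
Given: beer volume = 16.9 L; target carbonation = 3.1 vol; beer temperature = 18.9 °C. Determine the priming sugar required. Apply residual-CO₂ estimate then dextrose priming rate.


residual = 14.695·(0.01821 + 0.09011·e^(−0.04·T));  sugar = (target − residual)·4.0·V
residual = 14.695·(0.01821 + 0.09011·e^(−0.04·18.9)) = 0.8893
sugar = (3.1 − 0.8893)·4.0·16.9

149.4402 g


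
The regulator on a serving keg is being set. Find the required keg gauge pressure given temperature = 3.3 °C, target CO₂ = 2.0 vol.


psi = vols/(0.01821 + 0.09011·e^(−0.04·T)) − 14.695
psi = 2.0/(0.01821 + 0.09011·e^(−0.04·3.3)) − 14.695

5.8860 psi


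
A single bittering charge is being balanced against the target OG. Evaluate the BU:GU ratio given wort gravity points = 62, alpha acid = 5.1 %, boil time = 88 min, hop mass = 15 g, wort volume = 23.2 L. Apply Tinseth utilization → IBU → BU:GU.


U = 1.65·0.000125^(GP/1000)·(1−e^(−0.04t))/4.15;  IBU = (α/100)·m·U·1000/V;  BU:GU = IBU/GP
U = 1.65·0.000125^(62/1000)·(1−e^(−0.04·88))/4.15 = 0.2210
IBU = (5.1/100)·15·0.2210·1000/23.2 = 7.2873
BU:GU = 7.2873/62

0.1175


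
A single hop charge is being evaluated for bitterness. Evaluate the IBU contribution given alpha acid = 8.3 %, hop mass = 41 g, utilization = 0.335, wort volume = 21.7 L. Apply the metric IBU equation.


IBU = (α/100)·mass·U·1000 / V
IBU = (8.3/100)·41·0.335·1000 / 21.7

52.5348 IBU


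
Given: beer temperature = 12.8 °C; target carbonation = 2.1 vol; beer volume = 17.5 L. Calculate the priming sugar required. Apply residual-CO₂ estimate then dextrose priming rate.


residual = 14.695·(0.01821 + 0.09011·e^(−0.04·T));  sugar = (target − residual)·4.0·V
residual = 14.695·(0.01821 + 0.09011·e^(−0.04·12.8)) = 1.0612
sugar = (2.1 − 1.0612)·4.0·17.5

72.7186 g


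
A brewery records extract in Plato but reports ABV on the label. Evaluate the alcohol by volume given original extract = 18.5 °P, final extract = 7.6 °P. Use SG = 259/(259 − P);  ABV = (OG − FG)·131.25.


OG = 259/(259 − 18.5) = 1.0769
FG = 259/(259 − 7.6) = 1.0302
ABV = (1.0769 − 1.0302)·131.25

6.1284 % ABV


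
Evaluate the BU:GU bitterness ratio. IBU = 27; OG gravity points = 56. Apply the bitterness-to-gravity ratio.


BU:GU = IBU / OG_points
BU:GU = 27 / 56

0.4821


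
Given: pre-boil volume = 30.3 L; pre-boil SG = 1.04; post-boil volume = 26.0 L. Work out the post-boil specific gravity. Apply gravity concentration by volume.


SG_post = 1 + (SG_pre − 1)·V_pre/V_post
pts_pre = (1.04 − 1)·1000 = 40.0000
pts_post = 40.0000·30.3/26.0 = 46.6154
SG_post = 1 + 46.6154/1000

1.0466


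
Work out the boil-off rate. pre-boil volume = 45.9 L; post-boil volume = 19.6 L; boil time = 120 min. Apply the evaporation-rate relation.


rate = (V_pre − V_post) / (t_min/60)
rate = (45.9 − 19.6) / (120/60)

13.1500 L/hr


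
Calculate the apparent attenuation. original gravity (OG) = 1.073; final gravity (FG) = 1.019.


AA = (OG − FG)/(OG − 1) · 100
AA = (1.073 − 1.019)/(1.073 − 1) · 100

73.9726 %


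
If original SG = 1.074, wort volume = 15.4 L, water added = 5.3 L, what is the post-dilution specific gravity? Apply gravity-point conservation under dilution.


SG_new = 1 + (SG_old − 1)·V_old/(V_old + V_water)
pts = (1.074 − 1)·1000·15.4/(15.4 + 5.3) = 55.0531
SG_new = 1 + 55.0531/1000

1.0551


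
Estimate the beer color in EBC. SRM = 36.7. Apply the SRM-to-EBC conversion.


EBC = SRM · 1.97
EBC = 36.7 · 1.97

72.2990 EBC


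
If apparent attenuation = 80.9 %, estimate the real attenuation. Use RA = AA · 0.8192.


RA = 80.9 · 0.8192

66.2733 %


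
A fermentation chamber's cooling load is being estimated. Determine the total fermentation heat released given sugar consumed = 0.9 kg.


Q = m_sugar · 590 kJ/kg
Q = 0.9 · 590

531.0000 kJ


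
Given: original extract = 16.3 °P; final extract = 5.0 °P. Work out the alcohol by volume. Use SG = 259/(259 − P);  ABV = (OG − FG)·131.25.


OG = 259/(259 − 16.3) = 1.0672
FG = 259/(259 − 5.0) = 1.0197
ABV = (1.0672 − 1.0197)·131.25

6.2312 % ABV


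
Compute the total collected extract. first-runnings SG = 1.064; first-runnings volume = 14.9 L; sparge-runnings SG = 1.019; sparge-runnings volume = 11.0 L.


total = Σ (SG_i − 1)·1000·V_i
first = (1.064 − 1)·1000·14.9 = 953.6000
sparge = (1.019 − 1)·1000·11.0 = 209.0000
total = 953.6000 + 209.0000

1162.6000 gravity·L


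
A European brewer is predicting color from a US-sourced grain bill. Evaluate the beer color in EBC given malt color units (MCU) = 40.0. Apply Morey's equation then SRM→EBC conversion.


SRM = 1.4922·MCU^0.6859;  EBC = SRM·1.97
SRM = 1.4922·40.0^0.6859 = 18.7361
EBC = 18.7361·1.97

36.9102 EBC


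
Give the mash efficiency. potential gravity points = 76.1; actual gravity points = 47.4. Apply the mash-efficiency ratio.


efficiency = actual / potential × 100
efficiency = 47.4 / 76.1 × 100

62.2865 %


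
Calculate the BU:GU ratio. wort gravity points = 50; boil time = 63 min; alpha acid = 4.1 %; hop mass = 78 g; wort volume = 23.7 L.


U = 1.65·0.000125^(GP/1000)·(1−e^(−0.04t))/4.15;  IBU = (α/100)·m·U·1000/V;  BU:GU = IBU/GP
U = 1.65·0.000125^(50/1000)·(1−e^(−0.04·63))/4.15 = 0.2333
IBU = (4.1/100)·78·0.2333·1000/23.7 = 31.4762
BU:GU = 31.4762/50

0.6295


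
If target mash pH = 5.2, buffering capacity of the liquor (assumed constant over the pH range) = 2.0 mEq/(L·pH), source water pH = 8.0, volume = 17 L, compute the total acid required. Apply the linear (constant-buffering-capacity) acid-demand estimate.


acid = buffering capacity · (pH_source − pH_target) · V
acid = 2.0 · (8.0 − 5.2) · 17

95.2000 mEq


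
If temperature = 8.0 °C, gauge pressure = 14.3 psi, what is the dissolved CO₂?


vols = (P + 14.695)·(0.01821 + 0.09011·e^(−0.04·T))
vols = (14.3 + 14.695)·(0.01821 + 0.09011·e^(−0.04·8.0))

2.4252 volumes


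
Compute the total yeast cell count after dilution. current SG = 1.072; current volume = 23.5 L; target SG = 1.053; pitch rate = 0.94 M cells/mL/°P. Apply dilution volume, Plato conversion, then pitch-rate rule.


V_w = V·((SG_c−1)/(SG_t−1)−1);  °P = 259 − 259/SG_t;  cells = rate·(V+V_w)·°P
V_w = 23.5·((1.072−1)/(1.053−1)−1) = 8.4245
V_final = 23.5 + 8.4245 = 31.9245
°P = 259 − 259/1.053 = 13.0361
cells = 0.94·31.9245·13.0361

391.2007 billion cells


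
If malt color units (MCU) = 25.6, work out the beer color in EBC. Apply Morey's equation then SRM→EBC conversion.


SRM = 1.4922·MCU^0.6859;  EBC = SRM·1.97
SRM = 1.4922·25.6^0.6859 = 13.7955
EBC = 13.7955·1.97

27.1772 EBC


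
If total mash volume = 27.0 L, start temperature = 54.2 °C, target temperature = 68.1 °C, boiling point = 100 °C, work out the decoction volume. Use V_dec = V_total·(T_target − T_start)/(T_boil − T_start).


V_dec = 27.0·(68.1 − 54.2)/(100 − 54.2)

8.1943 L


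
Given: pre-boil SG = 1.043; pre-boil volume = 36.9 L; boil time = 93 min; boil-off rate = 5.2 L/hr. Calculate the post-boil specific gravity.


V_post = V_pre − rate·(t/60);  SG_post = 1 + (SG_pre−1)·V_pre/V_post
V_post = 36.9 − 5.2·(93/60) = 28.8400
SG_post = 1 + (1.043 − 1)·36.9/28.8400

1.0550


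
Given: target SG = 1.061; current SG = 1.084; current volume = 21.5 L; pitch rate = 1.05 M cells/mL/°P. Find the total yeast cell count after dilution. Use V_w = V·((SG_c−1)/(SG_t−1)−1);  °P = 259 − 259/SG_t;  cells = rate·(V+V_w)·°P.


V_w = 21.5·((1.084−1)/(1.061−1)−1) = 8.1066
V_final = 21.5 + 8.1066 = 29.6066
°P = 259 − 259/1.061 = 14.8907
cells = 1.05·29.6066·14.8907

462.9045 billion cells


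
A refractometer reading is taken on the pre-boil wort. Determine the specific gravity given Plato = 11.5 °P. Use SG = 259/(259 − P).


SG = 259/(259 − 11.5)

1.0465


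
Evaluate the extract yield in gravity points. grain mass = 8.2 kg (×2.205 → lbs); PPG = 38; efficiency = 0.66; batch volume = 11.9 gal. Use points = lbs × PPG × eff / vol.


lbs = 8.2 × 2.205 = 18.0810
points = 18.0810 × 38 × 0.66 / 11.9

38.1068 points


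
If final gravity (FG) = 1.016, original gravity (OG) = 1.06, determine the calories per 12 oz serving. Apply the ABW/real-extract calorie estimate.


ABW = (OG−FG)·131.25·0.79/FG;  °P = 259 − 259/SG (for OG→OE and FG→AE);  RE = 0.1808·OE + 0.8192·AE;  Cal = (6.9·ABW + 4·(RE−0.1))·FG·3.55
ABW = (1.06 − 1.016)·131.25·0.79/1.016 = 4.4904
OE = 259 − 259/1.06 = 14.6604 °P
AE = 259 − 259/1.016 = 4.0787 °P
RE = 0.1808·14.6604 + 0.8192·4.0787 = 5.9919 °P
Cal = (6.9·4.4904 + 4·(5.9919−0.1))·1.016·3.55

196.7559 kcal


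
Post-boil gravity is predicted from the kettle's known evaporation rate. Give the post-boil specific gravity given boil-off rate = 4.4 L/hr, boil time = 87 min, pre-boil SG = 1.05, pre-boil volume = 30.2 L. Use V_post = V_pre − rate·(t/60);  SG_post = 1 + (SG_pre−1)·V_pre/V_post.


V_post = 30.2 − 4.4·(87/60) = 23.8200
SG_post = 1 + (1.05 − 1)·30.2/23.8200

1.0634


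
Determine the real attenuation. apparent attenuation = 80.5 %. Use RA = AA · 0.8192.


RA = 80.5 · 0.8192

65.9456 %


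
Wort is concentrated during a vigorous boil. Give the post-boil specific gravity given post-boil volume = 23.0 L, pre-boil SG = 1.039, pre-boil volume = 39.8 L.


SG_post = 1 + (SG_pre − 1)·V_pre/V_post
pts_pre = (1.039 − 1)·1000 = 39.0000
pts_post = 39.0000·39.8/23.0 = 67.4870
SG_post = 1 + 67.4870/1000

1.0675


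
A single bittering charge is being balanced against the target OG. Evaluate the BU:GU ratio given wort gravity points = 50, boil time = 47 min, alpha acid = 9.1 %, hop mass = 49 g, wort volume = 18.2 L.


U = 1.65·0.000125^(GP/1000)·(1−e^(−0.04t))/4.15;  IBU = (α/100)·m·U·1000/V;  BU:GU = IBU/GP
U = 1.65·0.000125^(50/1000)·(1−e^(−0.04·47))/4.15 = 0.2150
IBU = (9.1/100)·49·0.2150·1000/18.2 = 52.6673
BU:GU = 52.6673/50

1.0533


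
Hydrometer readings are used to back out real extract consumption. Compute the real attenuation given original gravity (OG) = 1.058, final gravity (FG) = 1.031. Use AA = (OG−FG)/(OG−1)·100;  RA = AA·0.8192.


AA = (1.058 − 1.031)/(1.058 − 1)·100 = 46.5517
RA = 46.5517·0.8192

38.1352 %


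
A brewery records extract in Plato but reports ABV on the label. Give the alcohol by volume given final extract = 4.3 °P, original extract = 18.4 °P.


SG = 259/(259 − P);  ABV = (OG − FG)·131.25
OG = 259/(259 − 18.4) = 1.0765
FG = 259/(259 − 4.3) = 1.0169
ABV = (1.0765 − 1.0169)·131.25

7.8216 % ABV


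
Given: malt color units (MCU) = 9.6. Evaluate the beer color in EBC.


SRM = 1.4922·MCU^0.6859;  EBC = SRM·1.97
SRM = 1.4922·9.6^0.6859 = 7.0399
EBC = 7.0399·1.97

13.8686 EBC


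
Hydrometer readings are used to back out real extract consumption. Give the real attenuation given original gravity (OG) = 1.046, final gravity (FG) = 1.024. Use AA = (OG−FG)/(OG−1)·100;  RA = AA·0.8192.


AA = (1.046 − 1.024)/(1.046 − 1)·100 = 47.8261
RA = 47.8261·0.8192

39.1791 %


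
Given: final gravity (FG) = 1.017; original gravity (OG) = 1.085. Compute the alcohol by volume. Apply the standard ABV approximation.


ABV = (OG − FG) · 131.25
ABV = (1.085 − 1.017) · 131.25

8.9250 % ABV


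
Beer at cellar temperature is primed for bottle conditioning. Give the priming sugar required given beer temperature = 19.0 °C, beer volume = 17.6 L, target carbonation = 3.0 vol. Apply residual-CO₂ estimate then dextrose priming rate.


residual = 14.695·(0.01821 + 0.09011·e^(−0.04·T));  sugar = (target − residual)·4.0·V
residual = 14.695·(0.01821 + 0.09011·e^(−0.04·19.0)) = 0.8869
sugar = (3.0 − 0.8869)·4.0·17.6

148.7648 g


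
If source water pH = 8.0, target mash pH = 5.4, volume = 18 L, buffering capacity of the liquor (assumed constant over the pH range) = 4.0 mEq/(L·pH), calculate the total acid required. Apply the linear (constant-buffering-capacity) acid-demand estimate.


acid = buffering capacity · (pH_source − pH_target) · V
acid = 4.0 · (8.0 − 5.4) · 18

187.2000 mEq


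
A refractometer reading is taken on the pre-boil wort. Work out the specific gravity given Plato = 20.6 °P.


SG = 259/(259 − P)
SG = 259/(259 − 20.6)

1.0864


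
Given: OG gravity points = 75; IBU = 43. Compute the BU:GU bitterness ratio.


BU:GU = IBU / OG_points
BU:GU = 43 / 75

0.5733


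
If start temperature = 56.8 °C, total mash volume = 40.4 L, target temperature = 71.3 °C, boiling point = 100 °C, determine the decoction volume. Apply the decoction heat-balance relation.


V_dec = V_total·(T_target − T_start)/(T_boil − T_start)
V_dec = 40.4·(71.3 − 56.8)/(100 − 56.8)

13.5602 L


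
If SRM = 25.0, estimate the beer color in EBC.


EBC = SRM · 1.97
EBC = 25.0 · 1.97

49.2500 EBC


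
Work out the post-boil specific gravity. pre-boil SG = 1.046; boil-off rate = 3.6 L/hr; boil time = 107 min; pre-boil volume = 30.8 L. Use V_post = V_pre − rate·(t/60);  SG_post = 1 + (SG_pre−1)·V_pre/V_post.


V_post = 30.8 − 3.6·(107/60) = 24.3800
SG_post = 1 + (1.046 − 1)·30.8/24.3800

1.0581


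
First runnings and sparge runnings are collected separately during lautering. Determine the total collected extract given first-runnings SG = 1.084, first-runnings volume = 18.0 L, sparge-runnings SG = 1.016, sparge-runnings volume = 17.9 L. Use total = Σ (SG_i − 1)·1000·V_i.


first = (1.084 − 1)·1000·18.0 = 1512.0000
sparge = (1.016 − 1)·1000·17.9 = 286.4000
total = 1512.0000 + 286.4000

1798.4000 gravity·L


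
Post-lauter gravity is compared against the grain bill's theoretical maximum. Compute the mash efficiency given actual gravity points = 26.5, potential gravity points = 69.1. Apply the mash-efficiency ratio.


efficiency = actual / potential × 100
efficiency = 26.5 / 69.1 × 100

38.3502 %


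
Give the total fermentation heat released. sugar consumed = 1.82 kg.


Q = m_sugar · 590 kJ/kg
Q = 1.82 · 590

1073.8000 kJ


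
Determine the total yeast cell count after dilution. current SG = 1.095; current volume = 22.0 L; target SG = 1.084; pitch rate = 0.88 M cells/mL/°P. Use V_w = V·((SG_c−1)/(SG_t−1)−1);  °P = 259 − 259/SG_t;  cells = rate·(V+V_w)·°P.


V_w = 22.0·((1.095−1)/(1.084−1)−1) = 2.8810
V_final = 22.0 + 2.8810 = 24.8810
°P = 259 − 259/1.084 = 20.0701
cells = 0.88·24.8810·20.0701

439.4399 billion cells


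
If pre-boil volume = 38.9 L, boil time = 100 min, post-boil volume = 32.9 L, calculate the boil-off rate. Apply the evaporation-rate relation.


rate = (V_pre − V_post) / (t_min/60)
rate = (38.9 − 32.9) / (100/60)

3.6000 L/hr


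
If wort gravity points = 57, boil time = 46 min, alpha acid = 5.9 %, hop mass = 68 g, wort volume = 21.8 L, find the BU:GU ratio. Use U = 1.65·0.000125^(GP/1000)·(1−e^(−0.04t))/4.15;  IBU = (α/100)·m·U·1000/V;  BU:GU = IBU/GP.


U = 1.65·0.000125^(57/1000)·(1−e^(−0.04·46))/4.15 = 0.2004
IBU = (5.9/100)·68·0.2004·1000/21.8 = 36.8769
BU:GU = 36.8769/57

0.6470


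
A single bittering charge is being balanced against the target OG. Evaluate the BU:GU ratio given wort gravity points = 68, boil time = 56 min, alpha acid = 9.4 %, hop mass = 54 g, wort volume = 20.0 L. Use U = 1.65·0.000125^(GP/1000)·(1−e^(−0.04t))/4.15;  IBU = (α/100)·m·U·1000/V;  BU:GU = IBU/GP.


U = 1.65·0.000125^(68/1000)·(1−e^(−0.04·56))/4.15 = 0.1928
IBU = (9.4/100)·54·0.1928·1000/20.0 = 48.9364
BU:GU = 48.9364/68

0.7197


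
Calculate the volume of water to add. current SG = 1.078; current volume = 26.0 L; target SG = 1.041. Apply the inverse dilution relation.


V_water = V·((SG_curr − 1)/(SG_target − 1) − 1)
V_water = 26.0·((1.078 − 1)/(1.041 − 1) − 1)

23.4634 L


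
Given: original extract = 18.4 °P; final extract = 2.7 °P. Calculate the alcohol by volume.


SG = 259/(259 − P);  ABV = (OG − FG)·131.25
OG = 259/(259 − 18.4) = 1.0765
FG = 259/(259 − 2.7) = 1.0105
ABV = (1.0765 − 1.0105)·131.25

8.6547 % ABV


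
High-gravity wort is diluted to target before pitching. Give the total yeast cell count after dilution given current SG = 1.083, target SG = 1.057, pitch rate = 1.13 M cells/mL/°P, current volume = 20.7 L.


V_w = V·((SG_c−1)/(SG_t−1)−1);  °P = 259 − 259/SG_t;  cells = rate·(V+V_w)·°P
V_w = 20.7·((1.083−1)/(1.057−1)−1) = 9.4421
V_final = 20.7 + 9.4421 = 30.1421
°P = 259 − 259/1.057 = 13.9669
cells = 1.13·30.1421·13.9669

475.7203 billion cells


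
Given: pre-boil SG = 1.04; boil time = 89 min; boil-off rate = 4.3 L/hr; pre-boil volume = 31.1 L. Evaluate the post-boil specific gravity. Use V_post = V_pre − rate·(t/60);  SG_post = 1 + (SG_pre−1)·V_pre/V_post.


V_post = 31.1 − 4.3·(89/60) = 24.7217
SG_post = 1 + (1.04 − 1)·31.1/24.7217

1.0503


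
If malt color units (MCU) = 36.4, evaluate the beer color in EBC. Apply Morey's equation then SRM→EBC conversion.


SRM = 1.4922·MCU^0.6859;  EBC = SRM·1.97
SRM = 1.4922·36.4^0.6859 = 17.5625
EBC = 17.5625·1.97

34.5981 EBC


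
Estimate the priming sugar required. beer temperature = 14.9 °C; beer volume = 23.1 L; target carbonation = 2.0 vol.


residual = 14.695·(0.01821 + 0.09011·e^(−0.04·T));  sugar = (target − residual)·4.0·V
residual = 14.695·(0.01821 + 0.09011·e^(−0.04·14.9)) = 0.9972
sugar = (2.0 − 0.9972)·4.0·23.1

92.6563 g


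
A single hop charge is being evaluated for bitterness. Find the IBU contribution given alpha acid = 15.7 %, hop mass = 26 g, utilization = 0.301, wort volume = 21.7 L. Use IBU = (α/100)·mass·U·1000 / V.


IBU = (15.7/100)·26·0.301·1000 / 21.7

56.6213 IBU


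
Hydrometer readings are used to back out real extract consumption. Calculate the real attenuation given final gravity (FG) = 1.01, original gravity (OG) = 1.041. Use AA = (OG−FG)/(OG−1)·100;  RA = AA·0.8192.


AA = (1.041 − 1.01)/(1.041 − 1)·100 = 75.6098
RA = 75.6098·0.8192

61.9395 %


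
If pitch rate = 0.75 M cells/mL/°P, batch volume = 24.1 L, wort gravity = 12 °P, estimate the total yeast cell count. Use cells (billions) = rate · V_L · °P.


cells = 0.75 · 24.1 · 12

216.9000 billion cells


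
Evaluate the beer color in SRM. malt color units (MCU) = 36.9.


SRM = 1.4922 · MCU^0.6859
SRM = 1.4922 · 36.9^0.6859

17.7276 SRM


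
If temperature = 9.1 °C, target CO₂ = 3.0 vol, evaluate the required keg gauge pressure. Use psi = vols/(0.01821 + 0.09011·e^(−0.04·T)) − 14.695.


psi = 3.0/(0.01821 + 0.09011·e^(−0.04·9.1)) − 14.695

22.4215 psi


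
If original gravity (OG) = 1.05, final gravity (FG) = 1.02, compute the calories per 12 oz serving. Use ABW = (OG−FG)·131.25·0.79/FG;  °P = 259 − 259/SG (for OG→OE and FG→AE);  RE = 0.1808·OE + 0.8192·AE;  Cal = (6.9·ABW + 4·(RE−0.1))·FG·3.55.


ABW = (1.05 − 1.02)·131.25·0.79/1.02 = 3.0496
OE = 259 − 259/1.05 = 12.3333 °P
AE = 259 − 259/1.02 = 5.0784 °P
RE = 0.1808·12.3333 + 0.8192·5.0784 = 6.3901 °P
Cal = (6.9·3.0496 + 4·(6.3901−0.1))·1.02·3.55

167.3008 kcal


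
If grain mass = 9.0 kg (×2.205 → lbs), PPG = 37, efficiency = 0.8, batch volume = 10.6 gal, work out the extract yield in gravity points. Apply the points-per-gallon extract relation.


points = lbs × PPG × eff / vol
lbs = 9.0 × 2.205 = 19.8450
points = 19.8450 × 37 × 0.8 / 10.6

55.4162 points


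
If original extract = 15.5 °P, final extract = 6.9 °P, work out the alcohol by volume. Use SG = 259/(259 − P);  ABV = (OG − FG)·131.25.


OG = 259/(259 − 15.5) = 1.0637
FG = 259/(259 − 6.9) = 1.0274
ABV = (1.0637 − 1.0274)·131.25

4.7624 % ABV


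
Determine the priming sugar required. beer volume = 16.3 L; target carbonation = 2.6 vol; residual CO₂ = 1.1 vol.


sugar = (target − residual)·4.0·V
sugar = (2.6 − 1.1)·4.0·16.3

97.8000 g


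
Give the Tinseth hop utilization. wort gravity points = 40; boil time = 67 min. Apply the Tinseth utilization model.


U = 1.65·0.000125^(GP/1000) · (1 − e^(−0.04·t))/4.15
bigness = 1.65·0.000125^(40/1000) = 1.1518
boil_factor = (1 − e^(−0.04·67))/4.15 = 0.2244
U = 1.1518 · 0.2244

0.2585


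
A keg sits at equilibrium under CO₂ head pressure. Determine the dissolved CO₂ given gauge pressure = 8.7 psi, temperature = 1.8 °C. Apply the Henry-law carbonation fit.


vols = (P + 14.695)·(0.01821 + 0.09011·e^(−0.04·T))
vols = (8.7 + 14.695)·(0.01821 + 0.09011·e^(−0.04·1.8))

2.3877 volumes


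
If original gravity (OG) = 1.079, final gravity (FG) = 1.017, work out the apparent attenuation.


AA = (OG − FG)/(OG − 1) · 100
AA = (1.079 − 1.017)/(1.079 − 1) · 100

78.4810 %


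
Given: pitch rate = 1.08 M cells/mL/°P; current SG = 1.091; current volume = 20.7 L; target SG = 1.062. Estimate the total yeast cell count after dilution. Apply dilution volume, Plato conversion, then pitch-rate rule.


V_w = V·((SG_c−1)/(SG_t−1)−1);  °P = 259 − 259/SG_t;  cells = rate·(V+V_w)·°P
V_w = 20.7·((1.091−1)/(1.062−1)−1) = 9.6823
V_final = 20.7 + 9.6823 = 30.3823
°P = 259 − 259/1.062 = 15.1205
cells = 1.08·30.3823·15.1205

496.1474 billion cells


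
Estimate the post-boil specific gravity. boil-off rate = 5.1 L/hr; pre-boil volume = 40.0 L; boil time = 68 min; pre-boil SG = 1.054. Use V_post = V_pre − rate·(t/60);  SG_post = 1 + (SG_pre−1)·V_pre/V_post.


V_post = 40.0 − 5.1·(68/60) = 34.2200
SG_post = 1 + (1.054 − 1)·40.0/34.2200

1.0631


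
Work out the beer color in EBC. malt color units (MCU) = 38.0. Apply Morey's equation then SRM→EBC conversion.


SRM = 1.4922·MCU^0.6859;  EBC = SRM·1.97
SRM = 1.4922·38.0^0.6859 = 18.0884
EBC = 18.0884·1.97

35.6342 EBC


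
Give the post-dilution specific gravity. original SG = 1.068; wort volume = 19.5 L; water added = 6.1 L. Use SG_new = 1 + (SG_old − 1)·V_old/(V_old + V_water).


pts = (1.068 − 1)·1000·19.5/(19.5 + 6.1) = 51.7969
SG_new = 1 + 51.7969/1000

1.0518


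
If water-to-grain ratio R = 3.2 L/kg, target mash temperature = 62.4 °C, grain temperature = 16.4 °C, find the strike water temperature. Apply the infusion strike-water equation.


T_strike = (0.41/R)·(T_mash − T_grain) + T_mash
T_strike = (0.41/3.2)·(62.4 − 16.4) + 62.4

68.2938 °C


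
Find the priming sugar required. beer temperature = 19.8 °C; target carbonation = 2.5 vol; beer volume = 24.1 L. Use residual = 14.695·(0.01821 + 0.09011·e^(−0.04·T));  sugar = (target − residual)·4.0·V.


residual = 14.695·(0.01821 + 0.09011·e^(−0.04·19.8)) = 0.8674
sugar = (2.5 − 0.8674)·4.0·24.1

157.3864 g


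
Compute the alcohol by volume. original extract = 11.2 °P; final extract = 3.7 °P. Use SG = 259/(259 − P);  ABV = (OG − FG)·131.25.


OG = 259/(259 − 11.2) = 1.0452
FG = 259/(259 − 3.7) = 1.0145
ABV = (1.0452 − 1.0145)·131.25

4.0300 % ABV


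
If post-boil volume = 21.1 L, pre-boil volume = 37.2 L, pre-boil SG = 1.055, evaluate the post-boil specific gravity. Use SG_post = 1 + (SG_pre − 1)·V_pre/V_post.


pts_pre = (1.055 − 1)·1000 = 55.0000
pts_post = 55.0000·37.2/21.1 = 96.9668
SG_post = 1 + 96.9668/1000

1.0970


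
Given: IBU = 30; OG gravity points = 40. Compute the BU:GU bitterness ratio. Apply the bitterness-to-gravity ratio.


BU:GU = IBU / OG_points
BU:GU = 30 / 40

0.7500


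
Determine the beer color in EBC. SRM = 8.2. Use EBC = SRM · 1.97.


EBC = 8.2 · 1.97

16.1540 EBC


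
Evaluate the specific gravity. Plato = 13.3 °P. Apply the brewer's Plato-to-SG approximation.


SG = 259/(259 − P)
SG = 259/(259 − 13.3)

1.0541


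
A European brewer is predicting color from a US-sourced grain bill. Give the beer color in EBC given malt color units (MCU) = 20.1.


SRM = 1.4922·MCU^0.6859;  EBC = SRM·1.97
SRM = 1.4922·20.1^0.6859 = 11.6866
EBC = 11.6866·1.97

23.0227 EBC


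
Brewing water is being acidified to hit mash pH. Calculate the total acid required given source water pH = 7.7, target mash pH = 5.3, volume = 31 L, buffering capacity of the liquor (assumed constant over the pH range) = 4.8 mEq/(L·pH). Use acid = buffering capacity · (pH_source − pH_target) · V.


acid = 4.8 · (7.7 − 5.3) · 31

357.1200 mEq


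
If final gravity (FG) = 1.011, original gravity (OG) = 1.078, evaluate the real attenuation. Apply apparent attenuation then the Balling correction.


AA = (OG−FG)/(OG−1)·100;  RA = AA·0.8192
AA = (1.078 − 1.011)/(1.078 − 1)·100 = 85.8974
RA = 85.8974·0.8192

70.3672 %


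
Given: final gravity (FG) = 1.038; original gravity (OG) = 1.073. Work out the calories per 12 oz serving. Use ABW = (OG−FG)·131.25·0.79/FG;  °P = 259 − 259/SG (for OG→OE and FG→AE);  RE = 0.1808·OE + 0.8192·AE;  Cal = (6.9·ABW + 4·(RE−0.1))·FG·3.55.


ABW = (1.073 − 1.038)·131.25·0.79/1.038 = 3.4962
OE = 259 − 259/1.073 = 17.6207 °P
AE = 259 − 259/1.038 = 9.4817 °P
RE = 0.1808·17.6207 + 0.8192·9.4817 = 10.9532 °P
Cal = (6.9·3.4962 + 4·(10.9532−0.1))·1.038·3.55

248.8661 kcal


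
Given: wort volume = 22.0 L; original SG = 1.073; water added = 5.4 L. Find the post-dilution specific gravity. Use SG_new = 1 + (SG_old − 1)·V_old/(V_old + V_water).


pts = (1.073 − 1)·1000·22.0/(22.0 + 5.4) = 58.6131
SG_new = 1 + 58.6131/1000

1.0586


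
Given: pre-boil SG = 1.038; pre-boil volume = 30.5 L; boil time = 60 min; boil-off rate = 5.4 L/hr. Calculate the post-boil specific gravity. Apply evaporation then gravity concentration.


V_post = V_pre − rate·(t/60);  SG_post = 1 + (SG_pre−1)·V_pre/V_post
V_post = 30.5 − 5.4·(60/60) = 25.1000
SG_post = 1 + (1.038 − 1)·30.5/25.1000

1.0462


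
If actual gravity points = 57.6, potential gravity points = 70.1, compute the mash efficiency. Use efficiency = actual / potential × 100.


efficiency = 57.6 / 70.1 × 100

82.1683 %


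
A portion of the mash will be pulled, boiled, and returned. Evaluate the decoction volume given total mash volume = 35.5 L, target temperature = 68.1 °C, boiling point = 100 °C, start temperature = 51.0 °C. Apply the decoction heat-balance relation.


V_dec = V_total·(T_target − T_start)/(T_boil − T_start)
V_dec = 35.5·(68.1 − 51.0)/(100 − 51.0)

12.3888 L


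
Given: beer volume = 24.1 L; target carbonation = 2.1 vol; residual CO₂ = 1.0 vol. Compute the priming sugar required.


sugar = (target − residual)·4.0·V
sugar = (2.1 − 1.0)·4.0·24.1

106.0400 g


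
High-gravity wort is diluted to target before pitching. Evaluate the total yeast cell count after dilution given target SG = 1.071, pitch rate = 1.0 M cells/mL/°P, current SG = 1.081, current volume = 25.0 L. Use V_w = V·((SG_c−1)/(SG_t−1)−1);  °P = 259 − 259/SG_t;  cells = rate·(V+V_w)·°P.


V_w = 25.0·((1.081−1)/(1.071−1)−1) = 3.5211
V_final = 25.0 + 3.5211 = 28.5211
°P = 259 − 259/1.071 = 17.1699
cells = 1.0·28.5211·17.1699

489.7059 billion cells


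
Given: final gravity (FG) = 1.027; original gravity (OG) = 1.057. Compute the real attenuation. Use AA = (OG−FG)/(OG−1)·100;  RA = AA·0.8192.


AA = (1.057 − 1.027)/(1.057 − 1)·100 = 52.6316
RA = 52.6316·0.8192

43.1158 %


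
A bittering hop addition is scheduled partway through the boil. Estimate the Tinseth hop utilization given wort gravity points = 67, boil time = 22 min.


U = 1.65·0.000125^(GP/1000) · (1 − e^(−0.04·t))/4.15
bigness = 1.65·0.000125^(67/1000) = 0.9036
boil_factor = (1 − e^(−0.04·22))/4.15 = 0.1410
U = 0.9036 · 0.1410

0.1274


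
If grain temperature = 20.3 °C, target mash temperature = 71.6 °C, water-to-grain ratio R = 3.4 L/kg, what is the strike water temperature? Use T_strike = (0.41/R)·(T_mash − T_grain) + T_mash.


T_strike = (0.41/3.4)·(71.6 − 20.3) + 71.6

77.7862 °C


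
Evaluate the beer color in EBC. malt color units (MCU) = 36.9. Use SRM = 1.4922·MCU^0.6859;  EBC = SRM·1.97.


SRM = 1.4922·36.9^0.6859 = 17.7276
EBC = 17.7276·1.97

34.9234 EBC


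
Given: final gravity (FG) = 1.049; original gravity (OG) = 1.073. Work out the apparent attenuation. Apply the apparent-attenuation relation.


AA = (OG − FG)/(OG − 1) · 100
AA = (1.073 − 1.049)/(1.073 − 1) · 100

32.8767 %


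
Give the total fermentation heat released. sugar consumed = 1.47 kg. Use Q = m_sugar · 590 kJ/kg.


Q = 1.47 · 590

867.3000 kJ


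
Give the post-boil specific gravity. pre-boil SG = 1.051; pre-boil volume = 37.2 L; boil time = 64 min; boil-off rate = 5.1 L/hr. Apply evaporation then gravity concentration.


V_post = V_pre − rate·(t/60);  SG_post = 1 + (SG_pre−1)·V_pre/V_post
V_post = 37.2 − 5.1·(64/60) = 31.7600
SG_post = 1 + (1.051 − 1)·37.2/31.7600

1.0597


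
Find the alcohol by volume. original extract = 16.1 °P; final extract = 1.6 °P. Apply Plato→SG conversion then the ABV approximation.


SG = 259/(259 − P);  ABV = (OG − FG)·131.25
OG = 259/(259 − 16.1) = 1.0663
FG = 259/(259 − 1.6) = 1.0062
ABV = (1.0663 − 1.0062)·131.25

7.8837 % ABV


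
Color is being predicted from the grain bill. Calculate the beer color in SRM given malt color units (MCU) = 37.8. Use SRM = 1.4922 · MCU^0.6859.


SRM = 1.4922 · 37.8^0.6859

18.0231 SRM


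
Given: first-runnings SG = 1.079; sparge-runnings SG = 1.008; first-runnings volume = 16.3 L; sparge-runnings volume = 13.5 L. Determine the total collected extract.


total = Σ (SG_i − 1)·1000·V_i
first = (1.079 − 1)·1000·16.3 = 1287.7000
sparge = (1.008 − 1)·1000·13.5 = 108.0000
total = 1287.7000 + 108.0000

1395.7000 gravity·L


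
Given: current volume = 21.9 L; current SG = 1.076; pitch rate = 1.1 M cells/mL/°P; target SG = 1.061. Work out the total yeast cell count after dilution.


V_w = V·((SG_c−1)/(SG_t−1)−1);  °P = 259 − 259/SG_t;  cells = rate·(V+V_w)·°P
V_w = 21.9·((1.076−1)/(1.061−1)−1) = 5.3852
V_final = 21.9 + 5.3852 = 27.2852
°P = 259 − 259/1.061 = 14.8907
cells = 1.1·27.2852·14.8907

446.9251 billion cells


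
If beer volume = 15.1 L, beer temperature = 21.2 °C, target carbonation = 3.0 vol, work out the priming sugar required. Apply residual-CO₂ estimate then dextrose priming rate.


residual = 14.695·(0.01821 + 0.09011·e^(−0.04·T));  sugar = (target − residual)·4.0·V
residual = 14.695·(0.01821 + 0.09011·e^(−0.04·21.2)) = 0.8347
sugar = (3.0 − 0.8347)·4.0·15.1

130.7843 g


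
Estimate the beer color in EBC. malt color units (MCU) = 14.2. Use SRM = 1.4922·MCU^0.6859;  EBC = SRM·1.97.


SRM = 1.4922·14.2^0.6859 = 9.2083
EBC = 9.2083·1.97

18.1404 EBC


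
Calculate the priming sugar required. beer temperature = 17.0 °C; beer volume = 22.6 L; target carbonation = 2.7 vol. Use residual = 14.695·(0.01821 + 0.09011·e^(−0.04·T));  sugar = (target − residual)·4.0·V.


residual = 14.695·(0.01821 + 0.09011·e^(−0.04·17.0)) = 0.9384
sugar = (2.7 − 0.9384)·4.0·22.6

159.2449 g


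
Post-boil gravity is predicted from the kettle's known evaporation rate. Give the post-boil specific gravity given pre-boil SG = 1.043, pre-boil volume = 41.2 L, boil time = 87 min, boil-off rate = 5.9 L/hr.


V_post = V_pre − rate·(t/60);  SG_post = 1 + (SG_pre−1)·V_pre/V_post
V_post = 41.2 − 5.9·(87/60) = 32.6450
SG_post = 1 + (1.043 − 1)·41.2/32.6450

1.0543
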